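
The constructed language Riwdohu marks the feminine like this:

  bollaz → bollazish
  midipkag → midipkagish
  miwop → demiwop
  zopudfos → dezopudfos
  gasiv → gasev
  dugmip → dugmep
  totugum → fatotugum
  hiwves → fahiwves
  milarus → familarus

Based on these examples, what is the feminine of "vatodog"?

miwop and dugmip both end in -p yet inflect differently (demiwop, dugmep), so the final letter is not what conditions the rule; the last vowel is.
"vatodog" has last vowel 'o'. The stems whose last vowel is 'o' (miwop → demiwop, zopudfos → dezopudfos) add the prefix de-.
So vatodog → devatodog.

devatodog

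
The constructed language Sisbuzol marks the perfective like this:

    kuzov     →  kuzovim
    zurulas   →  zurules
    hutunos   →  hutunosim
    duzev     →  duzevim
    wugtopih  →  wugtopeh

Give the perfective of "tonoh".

"tonoh" has last vowel 'o'. The stems whose last vowel is 'o' (kuzov → kuzovim, hutunos → hutunosim) add -im.
The other pattern: stems whose last vowel is 'a' or 'i' change the last vowel to 'e'.
So tonoh → tonohim.

tonohim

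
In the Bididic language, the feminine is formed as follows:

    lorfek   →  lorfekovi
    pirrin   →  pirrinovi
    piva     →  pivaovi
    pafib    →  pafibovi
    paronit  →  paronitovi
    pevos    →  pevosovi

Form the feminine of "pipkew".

pipkewovi

Every pair shown (lorfek → lorfekovi, pirrin → pirrinovi, piva → pivaovi, …) follows the same rule: add -ovi.
So pipkew → pipkewovi.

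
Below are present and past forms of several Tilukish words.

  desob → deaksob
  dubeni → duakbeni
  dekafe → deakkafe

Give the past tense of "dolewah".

Every pair shown (desob → deaksob, dubeni → duakbeni, dekafe → deakkafe) follows the same rule: insert -ak- after the first vowel.
So dolewah → doaklewah.

doaklewah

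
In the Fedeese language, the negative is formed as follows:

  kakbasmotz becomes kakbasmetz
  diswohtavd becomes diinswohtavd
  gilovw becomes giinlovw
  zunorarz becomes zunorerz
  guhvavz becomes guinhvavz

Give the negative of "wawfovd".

guhvavz and kakbasmotz both end in -z yet inflect differently (guinhvavz, kakbasmetz), so the final letter is not what conditions the rule; the second-to-last letter is.
"wawfovd" has second-to-last letter 'v'. The stems whose second-to-last letter is 'v' (gilovw → giinlovw, guhvavz → guinhvavz, diswohtavd → diinswohtavd) insert -in- after the first vowel.
The other pattern: stems whose second-to-last letter is 'r' or 't' change the last vowel to 'e'.
So wawfovd → wainwfovd.

wainwfovd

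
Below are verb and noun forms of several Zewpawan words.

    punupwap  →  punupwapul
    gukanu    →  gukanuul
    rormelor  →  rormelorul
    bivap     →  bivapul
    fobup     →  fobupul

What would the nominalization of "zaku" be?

zakuul

Every pair shown (punupwap → punupwapul, gukanu → gukanuul, rormelor → rormelorul, …) follows the same rule: add -ul.
So zaku → zakuul.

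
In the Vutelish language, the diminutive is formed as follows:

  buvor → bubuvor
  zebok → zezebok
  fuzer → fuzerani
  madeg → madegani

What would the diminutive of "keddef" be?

"keddef" has last vowel 'e'. The stems whose last vowel is 'e' (fuzer → fuzerani, madeg → madegani) add -ani.
The other pattern: stems whose last vowel is 'o' repeat the first consonant+vowel as a prefix.
So keddef → keddefani.

keddefani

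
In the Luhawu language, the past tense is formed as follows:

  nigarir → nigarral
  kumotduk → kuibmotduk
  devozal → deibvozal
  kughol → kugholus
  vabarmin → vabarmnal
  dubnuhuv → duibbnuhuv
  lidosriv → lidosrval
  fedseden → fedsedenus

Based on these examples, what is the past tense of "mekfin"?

mekfnal

"mekfin" has last vowel 'i'. The stems whose last vowel is 'i' (lidosriv → lidosrval, nigarir → nigarral, vabarmin → vabarmnal) delete the last vowel and add -al.
So mekfin → mekfnal.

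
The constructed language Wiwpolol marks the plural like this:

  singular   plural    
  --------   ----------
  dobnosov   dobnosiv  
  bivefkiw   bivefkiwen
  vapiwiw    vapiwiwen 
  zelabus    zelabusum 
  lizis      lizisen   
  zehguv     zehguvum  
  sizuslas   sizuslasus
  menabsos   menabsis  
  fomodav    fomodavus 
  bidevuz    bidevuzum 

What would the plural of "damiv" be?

damiven

fomodav and dobnosov both end in -v yet inflect differently (fomodavus, dobnosiv), so the final letter is not what conditions the rule; the last vowel is.
"damiv" has last vowel 'i'. The stems whose last vowel is 'i' (vapiwiw → vapiwiwen, bivefkiw → bivefkiwen, lizis → lizisen) add -en.
So damiv → damiven.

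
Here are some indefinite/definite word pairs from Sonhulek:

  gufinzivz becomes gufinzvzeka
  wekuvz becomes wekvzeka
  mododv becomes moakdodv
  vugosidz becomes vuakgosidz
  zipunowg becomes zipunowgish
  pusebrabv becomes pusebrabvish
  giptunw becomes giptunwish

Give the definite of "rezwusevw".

rezwusvweka

"rezwusevw" has second-to-last letter 'v'. The stems whose second-to-last letter is 'v' (gufinzivz → gufinzvzeka, wekuvz → wekvzeka) delete the last vowel and add -eka.
So rezwusevw → rezwusvweka.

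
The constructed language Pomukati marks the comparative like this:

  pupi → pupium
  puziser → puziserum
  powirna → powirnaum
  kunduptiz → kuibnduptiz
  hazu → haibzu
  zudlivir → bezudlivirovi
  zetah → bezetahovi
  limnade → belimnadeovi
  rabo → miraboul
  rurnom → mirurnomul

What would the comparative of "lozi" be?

puziser and zudlivir both end in -r yet inflect differently (puziserum, bezudlivirovi), so the final letter is not what conditions the rule; the first letter is.
"lozi" begins with l-. The one such stem in the data (limnade → belimnadeovi) adds be- … -ovi around the stem, so the same rule applies.
So lozi → beloziovi.

beloziovi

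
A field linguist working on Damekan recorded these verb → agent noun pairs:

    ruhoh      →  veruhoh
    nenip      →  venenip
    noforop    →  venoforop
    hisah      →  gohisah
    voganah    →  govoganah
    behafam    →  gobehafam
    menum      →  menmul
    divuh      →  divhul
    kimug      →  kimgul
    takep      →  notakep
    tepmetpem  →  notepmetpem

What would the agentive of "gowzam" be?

ruhoh and hisah both end in -h yet inflect differently (veruhoh, gohisah), so the final letter is not what conditions the rule; the last vowel is.
"gowzam" has last vowel 'a'. The stems whose last vowel is 'a' (hisah → gohisah, voganah → govoganah, behafam → gobehafam) add the prefix go-.
The other patterns: stems whose last vowel is 'i' or 'o' add the prefix ve-; stems whose last vowel is 'u' delete the last vowel and add -ul; stems whose last vowel is 'e' add the prefix no-.
So gowzam → gogowzam.

gogowzam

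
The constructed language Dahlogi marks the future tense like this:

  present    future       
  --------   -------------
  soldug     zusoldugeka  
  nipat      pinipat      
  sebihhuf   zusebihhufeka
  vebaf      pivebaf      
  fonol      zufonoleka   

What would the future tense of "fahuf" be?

vebaf and sebihhuf both end in -f yet inflect differently (pivebaf, zusebihhufeka), so the final letter is not what conditions the rule; the last vowel is.
"fahuf" has last vowel 'u'. The stems whose last vowel is 'u' (soldug → zusoldugeka, sebihhuf → zusebihhufeka) add zu- … -eka around the stem.
The other pattern: stems whose last vowel is 'a' add the prefix pi-.
So fahuf → zufahufeka.

zufahufeka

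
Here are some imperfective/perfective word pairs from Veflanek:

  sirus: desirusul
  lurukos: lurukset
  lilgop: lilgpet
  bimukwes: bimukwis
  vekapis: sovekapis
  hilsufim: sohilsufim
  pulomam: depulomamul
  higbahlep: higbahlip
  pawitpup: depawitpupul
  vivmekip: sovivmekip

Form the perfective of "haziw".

sohaziw

vivmekip and higbahlep both end in -p yet inflect differently (sovivmekip, higbahlip), so the final letter is not what conditions the rule; the last vowel is.
"haziw" has last vowel 'i'. The stems whose last vowel is 'i' (hilsufim → sohilsufim, vivmekip → sovivmekip, vekapis → sovekapis) add the prefix so-.
The other patterns: stems whose last vowel is 'e' change the last vowel to 'i'; stems whose last vowel is 'o' delete the last vowel and add -et; stems whose last vowel is 'a' or 'u' add de- … -ul around the stem.
So haziw → sohaziw.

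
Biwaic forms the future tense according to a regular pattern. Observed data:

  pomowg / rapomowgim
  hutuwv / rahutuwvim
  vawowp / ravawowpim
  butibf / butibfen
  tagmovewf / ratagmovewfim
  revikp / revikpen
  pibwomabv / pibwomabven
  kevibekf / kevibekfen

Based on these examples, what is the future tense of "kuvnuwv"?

rakuvnuwvim

"kuvnuwv" has second-to-last letter 'w'. The stems whose second-to-last letter is 'w' (pomowg → rapomowgim, hutuwv → rahutuwvim, tagmovewf → ratagmovewfim) add ra- … -im around the stem.
The other pattern: stems whose second-to-last letter is 'b' or 'k' add -en.
So kuvnuwv → rakuvnuwvim.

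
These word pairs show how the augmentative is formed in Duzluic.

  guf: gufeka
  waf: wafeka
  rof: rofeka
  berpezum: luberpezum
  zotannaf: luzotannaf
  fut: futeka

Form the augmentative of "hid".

guf and zotannaf both end in -f yet inflect differently (gufeka, luzotannaf), so the final letter is not what conditions the rule; the number of vowels is.
"hid" has 1 vowel. The stems with 1 vowel (guf → gufeka, waf → wafeka, rof → rofeka) add -eka.
So hid → hideka.

hideka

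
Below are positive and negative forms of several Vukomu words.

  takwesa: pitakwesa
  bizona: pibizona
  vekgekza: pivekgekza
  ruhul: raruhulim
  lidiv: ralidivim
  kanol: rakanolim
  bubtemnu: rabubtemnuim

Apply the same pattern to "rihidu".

bizona and bubtemnu both begin with b- yet inflect differently (pibizona, rabubtemnuim), so the first letter is not what conditions the rule; the final letter is.
"rihidu" ends in -u. The one such stem in the data (bubtemnu → rabubtemnuim) adds ra- … -im around the stem, so the same rule applies.
The other pattern: stems ending in -a add the prefix pi-.
So rihidu → rarihiduim.

rarihiduim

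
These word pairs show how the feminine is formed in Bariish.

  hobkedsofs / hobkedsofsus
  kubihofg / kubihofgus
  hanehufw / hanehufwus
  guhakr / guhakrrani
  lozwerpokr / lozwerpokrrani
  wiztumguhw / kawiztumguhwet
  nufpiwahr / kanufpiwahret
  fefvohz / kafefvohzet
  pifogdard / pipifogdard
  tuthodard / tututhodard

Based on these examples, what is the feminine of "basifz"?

hanehufw and wiztumguhw both end in -w yet inflect differently (hanehufwus, kawiztumguhwet), so the final letter is not what conditions the rule; the second-to-last letter is.
"basifz" has second-to-last letter 'f'. The stems whose second-to-last letter is 'f' (hobkedsofs → hobkedsofsus, kubihofg → kubihofgus, hanehufw → hanehufwus) add -us.
The other patterns: stems whose second-to-last letter is 'k' double the final consonant and add -ani; stems whose second-to-last letter is 'h' add ka- … -et around the stem; stems whose second-to-last letter is 'r' repeat the first consonant+vowel as a prefix.
So basifz → basifzus.

basifzus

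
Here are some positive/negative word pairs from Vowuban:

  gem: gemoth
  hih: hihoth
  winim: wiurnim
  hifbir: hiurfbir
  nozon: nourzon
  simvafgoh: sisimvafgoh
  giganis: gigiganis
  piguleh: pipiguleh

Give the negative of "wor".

gem and winim both end in -m yet inflect differently (gemoth, wiurnim), so the final letter is not what conditions the rule; the number of vowels is.
"wor" has 1 vowel. The stems with 1 vowel (gem → gemoth, hih → hihoth) add -oth.
The other patterns: stems with 2 vowels insert -ur- after the first vowel; stems with 3 vowels repeat the first consonant+vowel as a prefix.
So wor → woroth.

woroth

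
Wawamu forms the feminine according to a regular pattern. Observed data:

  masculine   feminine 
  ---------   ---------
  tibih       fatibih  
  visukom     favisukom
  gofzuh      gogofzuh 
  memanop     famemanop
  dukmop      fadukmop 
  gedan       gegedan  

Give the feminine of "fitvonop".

fafitvonop

tibih and gofzuh both end in -h yet inflect differently (fatibih, gogofzuh), so the final letter is not what conditions the rule; the last vowel is.
"fitvonop" has last vowel 'o'. The stems whose last vowel is 'o' (visukom → favisukom, memanop → famemanop, dukmop → fadukmop) add the prefix fa-.
The other pattern: stems whose last vowel is 'a' or 'u' repeat the first consonant+vowel as a prefix.
So fitvonop → fafitvonop.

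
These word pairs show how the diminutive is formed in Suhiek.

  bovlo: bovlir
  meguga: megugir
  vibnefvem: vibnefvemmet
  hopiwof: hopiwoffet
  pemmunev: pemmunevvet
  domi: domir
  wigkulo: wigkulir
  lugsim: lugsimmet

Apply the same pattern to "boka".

bokir

lugsim and domi both have last vowel 'i' yet inflect differently (lugsimmet, domir), so the last vowel is not what conditions the rule; whether the stem ends in a vowel or a consonant is.
"boka" ends in a vowel. The stems ending in a vowel (domi → domir, meguga → megugir, wigkulo → wigkulir) drop the final letter and add -ir.
So boka → bokir.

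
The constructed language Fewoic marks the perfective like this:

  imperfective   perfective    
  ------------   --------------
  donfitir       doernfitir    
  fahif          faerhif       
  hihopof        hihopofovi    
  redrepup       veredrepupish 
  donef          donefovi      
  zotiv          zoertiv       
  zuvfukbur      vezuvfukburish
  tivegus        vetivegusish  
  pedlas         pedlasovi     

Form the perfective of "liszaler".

liszalerovi

donfitir and zuvfukbur both end in -r yet inflect differently (doernfitir, vezuvfukburish), so the final letter is not what conditions the rule; the last vowel is.
"liszaler" has last vowel 'e'. The one such stem in the data (donef → donefovi) adds -ovi, so the same rule applies.
So liszaler → liszalerovi.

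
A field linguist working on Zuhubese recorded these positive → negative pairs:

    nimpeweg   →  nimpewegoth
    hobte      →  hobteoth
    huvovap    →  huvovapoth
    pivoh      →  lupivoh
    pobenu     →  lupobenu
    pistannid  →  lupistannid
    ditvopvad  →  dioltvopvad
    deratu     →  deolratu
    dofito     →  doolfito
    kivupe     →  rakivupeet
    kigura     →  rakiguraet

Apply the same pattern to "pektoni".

lupektoni

"pektoni" begins with p-. The stems beginning with p- (pivoh → lupivoh, pobenu → lupobenu, pistannid → lupistannid) add the prefix lu-.
So pektoni → lupektoni.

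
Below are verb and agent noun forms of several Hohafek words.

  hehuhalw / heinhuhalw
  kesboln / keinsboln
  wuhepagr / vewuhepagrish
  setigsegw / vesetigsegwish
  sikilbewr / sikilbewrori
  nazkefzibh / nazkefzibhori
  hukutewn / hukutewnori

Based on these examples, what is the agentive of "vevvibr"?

vevvibrori

hehuhalw and setigsegw both end in -w yet inflect differently (heinhuhalw, vesetigsegwish), so the final letter is not what conditions the rule; the second-to-last letter is.
"vevvibr" has second-to-last letter 'b'. The one such stem in the data (nazkefzibh → nazkefzibhori) adds -ori, so the same rule applies.
The other patterns: stems whose second-to-last letter is 'l' insert -in- after the first vowel; stems whose second-to-last letter is 'g' add ve- … -ish around the stem.
So vevvibr → vevvibrori.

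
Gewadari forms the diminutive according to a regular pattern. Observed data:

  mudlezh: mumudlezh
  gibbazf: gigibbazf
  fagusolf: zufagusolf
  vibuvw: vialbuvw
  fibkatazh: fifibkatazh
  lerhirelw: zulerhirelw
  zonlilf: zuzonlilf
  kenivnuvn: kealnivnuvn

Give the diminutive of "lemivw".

"lemivw" has second-to-last letter 'v'. The stems whose second-to-last letter is 'v' (vibuvw → vialbuvw, kenivnuvn → kealnivnuvn) insert -al- after the first vowel.
The other patterns: stems whose second-to-last letter is 'l' add the prefix zu-; stems whose second-to-last letter is 'z' repeat the first consonant+vowel as a prefix.
So lemivw → lealmivw.

lealmivw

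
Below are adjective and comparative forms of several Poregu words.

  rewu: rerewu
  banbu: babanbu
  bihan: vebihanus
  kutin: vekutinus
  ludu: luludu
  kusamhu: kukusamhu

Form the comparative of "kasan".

vekasanus

banbu and bihan both begin with b- yet inflect differently (babanbu, vebihanus), so the first letter is not what conditions the rule; the final letter is.
"kasan" ends in -n. The stems ending in -n (bihan → vebihanus, kutin → vekutinus) add ve- … -us around the stem.
The other pattern: stems ending in -u repeat the first consonant+vowel as a prefix.
So kasan → vekasanus.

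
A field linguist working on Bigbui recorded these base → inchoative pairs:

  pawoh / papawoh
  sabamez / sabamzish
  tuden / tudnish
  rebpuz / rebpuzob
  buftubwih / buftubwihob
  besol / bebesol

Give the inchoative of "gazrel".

gazrlish

sabamez and rebpuz both end in -z yet inflect differently (sabamzish, rebpuzob), so the final letter is not what conditions the rule; the last vowel is.
"gazrel" has last vowel 'e'. The stems whose last vowel is 'e' (tuden → tudnish, sabamez → sabamzish) delete the last vowel and add -ish.
So gazrel → gazrlish.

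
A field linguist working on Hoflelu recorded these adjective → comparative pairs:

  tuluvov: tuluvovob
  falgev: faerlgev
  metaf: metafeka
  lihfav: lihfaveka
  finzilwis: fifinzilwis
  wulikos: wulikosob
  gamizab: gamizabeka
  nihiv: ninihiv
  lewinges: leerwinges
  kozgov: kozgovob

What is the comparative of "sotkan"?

"sotkan" has last vowel 'a'. The stems whose last vowel is 'a' (gamizab → gamizabeka, metaf → metafeka, lihfav → lihfaveka) add -eka.
So sotkan → sotkaneka.

sotkaneka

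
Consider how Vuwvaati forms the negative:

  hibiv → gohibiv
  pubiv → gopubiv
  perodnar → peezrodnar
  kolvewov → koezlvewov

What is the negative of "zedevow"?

hibiv and kolvewov both end in -v yet inflect differently (gohibiv, koezlvewov), so the final letter is not what conditions the rule; the number of vowels is.
"zedevow" has 3 vowels. The stems with 3 vowels (perodnar → peezrodnar, kolvewov → koezlvewov) insert -ez- after the first vowel.
So zedevow → zeezdevow.

zeezdevow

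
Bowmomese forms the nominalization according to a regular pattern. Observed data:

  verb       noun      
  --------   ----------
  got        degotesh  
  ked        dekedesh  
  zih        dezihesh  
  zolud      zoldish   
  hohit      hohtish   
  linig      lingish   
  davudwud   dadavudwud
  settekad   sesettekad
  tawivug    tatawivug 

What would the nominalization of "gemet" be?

gemtish

ked and zolud both end in -d yet inflect differently (dekedesh, zoldish), so the final letter is not what conditions the rule; the number of vowels is.
"gemet" has 2 vowels. The stems with 2 vowels (zolud → zoldish, hohit → hohtish, linig → lingish) delete the last vowel and add -ish.
The other patterns: stems with 1 vowel add de- … -esh around the stem; stems with 3 vowels repeat the first consonant+vowel as a prefix.
So gemet → gemtish.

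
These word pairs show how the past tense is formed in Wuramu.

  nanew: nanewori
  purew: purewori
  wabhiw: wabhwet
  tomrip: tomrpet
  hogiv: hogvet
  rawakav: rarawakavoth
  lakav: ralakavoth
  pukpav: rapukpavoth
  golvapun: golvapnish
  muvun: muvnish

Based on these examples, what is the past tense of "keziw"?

nanew and wabhiw both end in -w yet inflect differently (nanewori, wabhwet), so the final letter is not what conditions the rule; the last vowel is.
"keziw" has last vowel 'i'. The stems whose last vowel is 'i' (wabhiw → wabhwet, tomrip → tomrpet, hogiv → hogvet) delete the last vowel and add -et.
The other patterns: stems whose last vowel is 'e' add -ori; stems whose last vowel is 'a' add ra- … -oth around the stem; stems whose last vowel is 'u' delete the last vowel and add -ish.
So keziw → kezwet.

kezwet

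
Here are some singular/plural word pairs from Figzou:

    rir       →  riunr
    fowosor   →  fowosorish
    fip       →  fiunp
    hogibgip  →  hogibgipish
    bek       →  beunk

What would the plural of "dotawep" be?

fip and hogibgip both end in -p yet inflect differently (fiunp, hogibgipish), so the final letter is not what conditions the rule; the number of vowels is.
"dotawep" has 3 vowels. The stems with 3 vowels (hogibgip → hogibgipish, fowosor → fowosorish) add -ish.
So dotawep → dotawepish.

dotawepish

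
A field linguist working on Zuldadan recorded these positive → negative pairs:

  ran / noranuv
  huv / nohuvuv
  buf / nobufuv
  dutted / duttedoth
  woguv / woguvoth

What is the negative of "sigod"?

sigodoth

huv and woguv both end in -v yet inflect differently (nohuvuv, woguvoth), so the final letter is not what conditions the rule; the number of vowels is.
"sigod" has 2 vowels. The stems with 2 vowels (dutted → duttedoth, woguv → woguvoth) add -oth.
The other pattern: stems with 1 vowel add no- … -uv around the stem.
So sigod → sigodoth.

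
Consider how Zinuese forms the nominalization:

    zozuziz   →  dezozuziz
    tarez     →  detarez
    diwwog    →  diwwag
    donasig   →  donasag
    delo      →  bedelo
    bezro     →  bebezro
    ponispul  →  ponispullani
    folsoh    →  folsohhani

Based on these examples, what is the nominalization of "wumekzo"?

bewumekzo

"wumekzo" ends in -o. The stems ending in -o (delo → bedelo, bezro → bebezro) add the prefix be-.
The other patterns: stems ending in -z add the prefix de-; stems ending in -g change the last vowel to 'a'; stems ending in -h or -l double the final consonant and add -ani.
So wumekzo → bewumekzo.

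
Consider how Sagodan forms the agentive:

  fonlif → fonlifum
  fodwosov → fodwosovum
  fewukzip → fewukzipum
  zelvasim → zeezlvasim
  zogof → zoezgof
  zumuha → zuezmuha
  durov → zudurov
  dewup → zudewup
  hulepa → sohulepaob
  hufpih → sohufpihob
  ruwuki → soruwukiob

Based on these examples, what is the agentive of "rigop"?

sorigopob

fonlif and zogof both end in -f yet inflect differently (fonlifum, zoezgof), so the final letter is not what conditions the rule; the first letter is.
"rigop" begins with r-. The one such stem in the data (ruwuki → soruwukiob) adds so- … -ob around the stem, so the same rule applies.
The other patterns: stems beginning with f- add -um; stems beginning with z- insert -ez- after the first vowel; stems beginning with d- add the prefix zu-.
So rigop → sorigopob.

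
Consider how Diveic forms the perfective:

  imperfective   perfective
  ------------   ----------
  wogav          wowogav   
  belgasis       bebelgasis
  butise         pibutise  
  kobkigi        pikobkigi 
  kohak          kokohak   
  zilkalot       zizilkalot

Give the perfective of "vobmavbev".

vovobmavbev

belgasis and kobkigi both have last vowel 'i' yet inflect differently (bebelgasis, pikobkigi), so the last vowel is not what conditions the rule; whether the stem ends in a vowel or a consonant is.
"vobmavbev" ends in a consonant. The stems ending in a consonant (zilkalot → zizilkalot, kohak → kokohak, belgasis → bebelgasis) repeat the first consonant+vowel as a prefix.
The other pattern: stems ending in a vowel add the prefix pi-.
So vobmavbev → vovobmavbev.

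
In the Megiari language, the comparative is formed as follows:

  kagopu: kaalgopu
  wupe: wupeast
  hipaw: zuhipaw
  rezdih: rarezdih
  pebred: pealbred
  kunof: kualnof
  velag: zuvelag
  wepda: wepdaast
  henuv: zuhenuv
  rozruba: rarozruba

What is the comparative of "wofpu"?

wofpuast

rozruba and wepda both end in -a yet inflect differently (rarozruba, wepdaast), so the final letter is not what conditions the rule; the first letter is.
"wofpu" begins with w-. The stems beginning with w- (wupe → wupeast, wepda → wepdaast) add -ast.
So wofpu → wofpuast.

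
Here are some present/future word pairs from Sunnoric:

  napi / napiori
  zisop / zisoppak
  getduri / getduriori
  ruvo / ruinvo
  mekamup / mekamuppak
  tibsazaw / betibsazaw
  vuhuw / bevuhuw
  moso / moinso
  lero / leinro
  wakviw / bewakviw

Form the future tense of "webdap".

webdappak

wakviw and napi both have last vowel 'i' yet inflect differently (bewakviw, napiori), so the last vowel is not what conditions the rule; the final letter is.
"webdap" ends in -p. The stems ending in -p (zisop → zisoppak, mekamup → mekamuppak) double the final consonant and add -ak.
The other patterns: stems ending in -w add the prefix be-; stems ending in -i add -ori; stems ending in -o insert -in- after the first vowel.
So webdap → webdappak.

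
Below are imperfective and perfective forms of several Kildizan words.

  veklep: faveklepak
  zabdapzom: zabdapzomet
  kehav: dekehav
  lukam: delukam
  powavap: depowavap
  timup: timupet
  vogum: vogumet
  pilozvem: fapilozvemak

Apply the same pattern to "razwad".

lukam and zabdapzom both end in -m yet inflect differently (delukam, zabdapzomet), so the final letter is not what conditions the rule; the last vowel is.
"razwad" has last vowel 'a'. The stems whose last vowel is 'a' (kehav → dekehav, powavap → depowavap, lukam → delukam) add the prefix de-.
The other patterns: stems whose last vowel is 'o' or 'u' add -et; stems whose last vowel is 'e' add fa- … -ak around the stem.
So razwad → derazwad.

derazwad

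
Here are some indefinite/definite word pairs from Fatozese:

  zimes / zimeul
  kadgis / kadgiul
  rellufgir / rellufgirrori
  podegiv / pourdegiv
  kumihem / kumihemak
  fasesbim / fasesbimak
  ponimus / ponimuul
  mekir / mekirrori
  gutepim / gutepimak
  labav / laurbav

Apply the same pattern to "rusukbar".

podegiv and kadgis both have last vowel 'i' yet inflect differently (pourdegiv, kadgiul), so the last vowel is not what conditions the rule; the final letter is.
"rusukbar" ends in -r. The stems ending in -r (rellufgir → rellufgirrori, mekir → mekirrori) double the final consonant and add -ori.
The other patterns: stems ending in -v insert -ur- after the first vowel; stems ending in -s drop the final letter and add -ul; stems ending in -m add -ak.
So rusukbar → rusukbarrori.

rusukbarrori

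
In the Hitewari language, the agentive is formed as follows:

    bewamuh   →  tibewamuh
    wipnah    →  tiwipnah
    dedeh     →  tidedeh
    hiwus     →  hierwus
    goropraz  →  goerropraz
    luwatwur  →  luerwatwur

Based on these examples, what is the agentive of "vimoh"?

bewamuh and hiwus both have last vowel 'u' yet inflect differently (tibewamuh, hierwus), so the last vowel is not what conditions the rule; the final letter is.
"vimoh" ends in -h. The stems ending in -h (bewamuh → tibewamuh, wipnah → tiwipnah, dedeh → tidedeh) add the prefix ti-.
So vimoh → tivimoh.

tivimoh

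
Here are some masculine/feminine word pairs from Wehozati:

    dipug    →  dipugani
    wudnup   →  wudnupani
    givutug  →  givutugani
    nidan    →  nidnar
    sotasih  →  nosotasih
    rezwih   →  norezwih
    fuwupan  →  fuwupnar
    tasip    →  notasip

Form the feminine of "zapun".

"zapun" has last vowel 'u'. The stems whose last vowel is 'u' (dipug → dipugani, wudnup → wudnupani, givutug → givutugani) add -ani.
The other patterns: stems whose last vowel is 'a' delete the last vowel and add -ar; stems whose last vowel is 'i' add the prefix no-.
So zapun → zapunani.

zapunani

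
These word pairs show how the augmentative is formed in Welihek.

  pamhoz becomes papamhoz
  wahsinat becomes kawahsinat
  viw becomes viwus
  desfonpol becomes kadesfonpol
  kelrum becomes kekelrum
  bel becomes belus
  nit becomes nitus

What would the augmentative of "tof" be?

bel and desfonpol both end in -l yet inflect differently (belus, kadesfonpol), so the final letter is not what conditions the rule; the number of vowels is.
"tof" has 1 vowel. The stems with 1 vowel (nit → nitus, bel → belus, viw → viwus) add -us.
So tof → tofus.

tofus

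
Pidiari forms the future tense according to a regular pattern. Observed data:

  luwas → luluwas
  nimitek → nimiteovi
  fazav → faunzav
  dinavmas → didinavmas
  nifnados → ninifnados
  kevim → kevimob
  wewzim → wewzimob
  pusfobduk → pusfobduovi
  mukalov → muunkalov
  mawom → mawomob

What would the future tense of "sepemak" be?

sepemaovi

"sepemak" ends in -k. The stems ending in -k (nimitek → nimiteovi, pusfobduk → pusfobduovi) drop the final letter and add -ovi.
The other patterns: stems ending in -m add -ob; stems ending in -s repeat the first consonant+vowel as a prefix; stems ending in -v insert -un- after the first vowel.
So sepemak → sepemaovi.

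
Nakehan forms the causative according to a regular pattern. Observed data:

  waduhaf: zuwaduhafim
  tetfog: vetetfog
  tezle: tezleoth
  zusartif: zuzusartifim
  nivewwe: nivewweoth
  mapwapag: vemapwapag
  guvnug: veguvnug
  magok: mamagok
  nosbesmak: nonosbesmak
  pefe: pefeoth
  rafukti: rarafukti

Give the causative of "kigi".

mapwapag and waduhaf both have last vowel 'a' yet inflect differently (vemapwapag, zuwaduhafim), so the last vowel is not what conditions the rule; the final letter is.
"kigi" ends in -i. The one such stem in the data (rafukti → rarafukti) repeats the first consonant+vowel as a prefix (as do nosbesmak, magok), so the same rule applies.
The other patterns: stems ending in -e add -oth; stems ending in -g add the prefix ve-; stems ending in -f add zu- … -im around the stem.
So kigi → kikigi.

kikigi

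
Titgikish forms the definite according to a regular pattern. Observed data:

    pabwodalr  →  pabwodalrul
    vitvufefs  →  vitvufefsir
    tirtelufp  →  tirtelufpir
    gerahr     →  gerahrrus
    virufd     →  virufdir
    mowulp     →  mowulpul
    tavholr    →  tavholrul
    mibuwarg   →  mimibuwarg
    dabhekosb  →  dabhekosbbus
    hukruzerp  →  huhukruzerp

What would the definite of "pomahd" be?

tirtelufp and hukruzerp both end in -p yet inflect differently (tirtelufpir, huhukruzerp), so the final letter is not what conditions the rule; the second-to-last letter is.
"pomahd" has second-to-last letter 'h'. The one such stem in the data (gerahr → gerahrrus) doubles the final consonant and adds -us (as does dabhekosb), so the same rule applies.
The other patterns: stems whose second-to-last letter is 'f' add -ir; stems whose second-to-last letter is 'r' repeat the first consonant+vowel as a prefix; stems whose second-to-last letter is 'l' add -ul.
So pomahd → pomahddus.

pomahddus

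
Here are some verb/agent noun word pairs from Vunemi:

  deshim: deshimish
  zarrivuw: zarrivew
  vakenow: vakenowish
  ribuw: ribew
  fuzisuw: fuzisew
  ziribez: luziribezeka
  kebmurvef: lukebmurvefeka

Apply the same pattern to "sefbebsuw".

"sefbebsuw" has last vowel 'u'. The stems whose last vowel is 'u' (ribuw → ribew, zarrivuw → zarrivew, fuzisuw → fuzisew) change the last vowel to 'e'.
The other patterns: stems whose last vowel is 'e' add lu- … -eka around the stem; stems whose last vowel is 'i' or 'o' add -ish.
So sefbebsuw → sefbebsew.

sefbebsew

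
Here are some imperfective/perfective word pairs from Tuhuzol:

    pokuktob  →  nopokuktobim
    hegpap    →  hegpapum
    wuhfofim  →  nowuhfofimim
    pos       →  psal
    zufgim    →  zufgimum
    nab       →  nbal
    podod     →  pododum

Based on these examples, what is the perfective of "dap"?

dpal

nab and pokuktob both end in -b yet inflect differently (nbal, nopokuktobim), so the final letter is not what conditions the rule; the number of vowels is.
"dap" has 1 vowel. The stems with 1 vowel (pos → psal, nab → nbal) delete the last vowel and add -al.
The other patterns: stems with 2 vowels add -um; stems with 3 vowels add no- … -im around the stem.
So dap → dpal.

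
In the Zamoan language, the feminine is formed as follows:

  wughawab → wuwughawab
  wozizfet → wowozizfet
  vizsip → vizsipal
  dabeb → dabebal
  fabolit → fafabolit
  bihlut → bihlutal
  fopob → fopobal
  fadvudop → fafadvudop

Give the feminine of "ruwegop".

ruruwegop

fadvudop and vizsip both end in -p yet inflect differently (fafadvudop, vizsipal), so the final letter is not what conditions the rule; the number of vowels is.
"ruwegop" has 3 vowels. The stems with 3 vowels (wughawab → wuwughawab, fadvudop → fafadvudop, wozizfet → wowozizfet) repeat the first consonant+vowel as a prefix.
So ruwegop → ruruwegop.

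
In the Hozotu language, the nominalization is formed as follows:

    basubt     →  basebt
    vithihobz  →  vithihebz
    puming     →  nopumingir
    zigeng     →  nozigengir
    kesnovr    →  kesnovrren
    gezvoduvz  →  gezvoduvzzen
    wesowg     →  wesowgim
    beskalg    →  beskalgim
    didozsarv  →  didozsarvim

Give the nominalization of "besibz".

besebz

"besibz" has second-to-last letter 'b'. The stems whose second-to-last letter is 'b' (basubt → basebt, vithihobz → vithihebz) change the last vowel to 'e'.
The other patterns: stems whose second-to-last letter is 'n' add no- … -ir around the stem; stems whose second-to-last letter is 'v' double the final consonant and add -en; stems whose second-to-last letter is 'l', 'r' or 'w' add -im.
So besibz → besebz.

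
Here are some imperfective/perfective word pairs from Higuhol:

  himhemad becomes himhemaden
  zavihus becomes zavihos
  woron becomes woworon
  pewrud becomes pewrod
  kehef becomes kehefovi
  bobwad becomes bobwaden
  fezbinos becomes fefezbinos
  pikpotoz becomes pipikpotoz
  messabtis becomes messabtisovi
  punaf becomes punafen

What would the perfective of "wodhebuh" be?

fezbinos and zavihus both end in -s yet inflect differently (fefezbinos, zavihos), so the final letter is not what conditions the rule; the last vowel is.
"wodhebuh" has last vowel 'u'. The stems whose last vowel is 'u' (zavihus → zavihos, pewrud → pewrod) change the last vowel to 'o'.
The other patterns: stems whose last vowel is 'o' repeat the first consonant+vowel as a prefix; stems whose last vowel is 'a' add -en; stems whose last vowel is 'e' or 'i' add -ovi.
So wodhebuh → wodheboh.

wodheboh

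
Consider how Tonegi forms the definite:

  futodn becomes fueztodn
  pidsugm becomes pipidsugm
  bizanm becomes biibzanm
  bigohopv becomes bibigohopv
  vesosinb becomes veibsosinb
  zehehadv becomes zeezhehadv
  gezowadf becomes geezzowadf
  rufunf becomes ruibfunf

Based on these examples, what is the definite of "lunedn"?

lueznedn

gezowadf and rufunf both end in -f yet inflect differently (geezzowadf, ruibfunf), so the final letter is not what conditions the rule; the second-to-last letter is.
"lunedn" has second-to-last letter 'd'. The stems whose second-to-last letter is 'd' (futodn → fueztodn, zehehadv → zeezhehadv, gezowadf → geezzowadf) insert -ez- after the first vowel.
The other patterns: stems whose second-to-last letter is 'n' insert -ib- after the first vowel; stems whose second-to-last letter is 'g' or 'p' repeat the first consonant+vowel as a prefix.
So lunedn → lueznedn.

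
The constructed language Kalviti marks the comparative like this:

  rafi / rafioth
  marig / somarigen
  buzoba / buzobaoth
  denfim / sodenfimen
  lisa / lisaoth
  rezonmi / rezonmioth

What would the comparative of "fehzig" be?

"fehzig" ends in a consonant. The stems ending in a consonant (denfim → sodenfimen, marig → somarigen) add so- … -en around the stem.
The other pattern: stems ending in a vowel add -oth.
So fehzig → sofehzigen.

sofehzigen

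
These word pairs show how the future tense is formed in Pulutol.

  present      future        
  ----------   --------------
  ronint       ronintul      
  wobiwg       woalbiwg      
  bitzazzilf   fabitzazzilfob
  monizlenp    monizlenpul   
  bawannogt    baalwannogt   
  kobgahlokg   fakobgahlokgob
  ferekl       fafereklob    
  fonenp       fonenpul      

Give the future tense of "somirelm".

fasomirelmob

bawannogt and ronint both end in -t yet inflect differently (baalwannogt, ronintul), so the final letter is not what conditions the rule; the second-to-last letter is.
"somirelm" has second-to-last letter 'l'. The one such stem in the data (bitzazzilf → fabitzazzilfob) adds fa- … -ob around the stem, so the same rule applies.
So somirelm → fasomirelmob.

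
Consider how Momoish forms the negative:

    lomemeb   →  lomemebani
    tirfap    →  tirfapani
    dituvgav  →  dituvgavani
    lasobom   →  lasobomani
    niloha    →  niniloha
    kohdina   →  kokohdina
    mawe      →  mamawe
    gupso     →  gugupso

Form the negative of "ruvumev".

tirfap and niloha both have last vowel 'a' yet inflect differently (tirfapani, niniloha), so the last vowel is not what conditions the rule; whether the stem ends in a vowel or a consonant is.
"ruvumev" ends in a consonant. The stems ending in a consonant (lomemeb → lomemebani, tirfap → tirfapani, dituvgav → dituvgavani) add -ani.
So ruvumev → ruvumevani.

ruvumevani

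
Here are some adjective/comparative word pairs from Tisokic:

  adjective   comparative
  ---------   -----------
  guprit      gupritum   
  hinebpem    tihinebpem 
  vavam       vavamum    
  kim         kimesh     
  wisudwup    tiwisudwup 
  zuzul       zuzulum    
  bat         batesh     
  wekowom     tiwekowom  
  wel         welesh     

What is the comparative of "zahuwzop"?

kim and vavam both end in -m yet inflect differently (kimesh, vavamum), so the final letter is not what conditions the rule; the number of vowels is.
"zahuwzop" has 3 vowels. The stems with 3 vowels (hinebpem → tihinebpem, wekowom → tiwekowom, wisudwup → tiwisudwup) add the prefix ti-.
The other patterns: stems with 1 vowel add -esh; stems with 2 vowels add -um.
So zahuwzop → tizahuwzop.

tizahuwzop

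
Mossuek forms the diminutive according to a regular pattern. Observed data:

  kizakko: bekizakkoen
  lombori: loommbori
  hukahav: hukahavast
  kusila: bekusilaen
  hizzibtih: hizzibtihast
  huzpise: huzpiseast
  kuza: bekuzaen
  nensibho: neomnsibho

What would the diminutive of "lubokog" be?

kizakko and nensibho both end in -o yet inflect differently (bekizakkoen, neomnsibho), so the final letter is not what conditions the rule; the first letter is.
"lubokog" begins with l-. The one such stem in the data (lombori → loommbori) inserts -om- after the first vowel (as does nensibho), so the same rule applies.
So lubokog → luombokog.

luombokog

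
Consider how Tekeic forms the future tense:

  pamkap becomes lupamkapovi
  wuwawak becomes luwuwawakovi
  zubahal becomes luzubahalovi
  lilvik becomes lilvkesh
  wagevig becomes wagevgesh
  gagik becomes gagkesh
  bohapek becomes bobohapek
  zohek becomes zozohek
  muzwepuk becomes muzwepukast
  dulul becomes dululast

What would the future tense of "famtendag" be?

lufamtendagovi

"famtendag" has last vowel 'a'. The stems whose last vowel is 'a' (pamkap → lupamkapovi, wuwawak → luwuwawakovi, zubahal → luzubahalovi) add lu- … -ovi around the stem.
So famtendag → lufamtendagovi.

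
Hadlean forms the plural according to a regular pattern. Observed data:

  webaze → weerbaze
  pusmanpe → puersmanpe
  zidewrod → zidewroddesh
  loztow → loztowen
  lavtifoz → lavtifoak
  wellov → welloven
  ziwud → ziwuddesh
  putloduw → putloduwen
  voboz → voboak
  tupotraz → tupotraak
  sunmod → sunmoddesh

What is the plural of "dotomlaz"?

sunmod and loztow both have last vowel 'o' yet inflect differently (sunmoddesh, loztowen), so the last vowel is not what conditions the rule; the final letter is.
"dotomlaz" ends in -z. The stems ending in -z (tupotraz → tupotraak, voboz → voboak, lavtifoz → lavtifoak) drop the final letter and add -ak.
So dotomlaz → dotomlaak.

dotomlaak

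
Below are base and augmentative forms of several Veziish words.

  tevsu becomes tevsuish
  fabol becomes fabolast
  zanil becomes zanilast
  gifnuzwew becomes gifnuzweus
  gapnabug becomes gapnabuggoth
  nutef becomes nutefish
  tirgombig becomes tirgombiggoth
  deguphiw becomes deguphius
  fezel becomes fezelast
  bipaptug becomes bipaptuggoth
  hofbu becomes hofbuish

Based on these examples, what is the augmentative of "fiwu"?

fiwuish

"fiwu" ends in -u. The stems ending in -u (tevsu → tevsuish, hofbu → hofbuish) add -ish.
So fiwu → fiwuish.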